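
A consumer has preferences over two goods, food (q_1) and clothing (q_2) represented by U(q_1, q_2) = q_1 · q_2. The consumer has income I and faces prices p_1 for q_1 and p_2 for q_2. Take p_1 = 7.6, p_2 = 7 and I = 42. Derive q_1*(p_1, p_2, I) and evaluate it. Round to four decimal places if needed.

Tangency: MRS = q_2/q_1 = p_1/p_2.
So p_2·q_2 = p_1·q_1; combined with the budget, a share 0.5 of income goes to q_1.
Demand: q_1*(p_1,p_2,I) = 0.5·I/p_1 and q_2* = 0.5·I/p_2.
At p_1=7.6, p_2=7, I=42: q_1* = 0.5·42/7.6 = 2.7632.

q_1* = 2.7632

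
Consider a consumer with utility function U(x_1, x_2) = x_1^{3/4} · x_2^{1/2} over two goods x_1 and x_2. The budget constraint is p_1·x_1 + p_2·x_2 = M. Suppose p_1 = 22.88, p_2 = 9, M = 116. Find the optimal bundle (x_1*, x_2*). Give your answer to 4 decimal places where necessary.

MU_x_1/MU_x_2 = (0.75·x_2)/(0.5·x_1); tangency sets this equal to p_1/p_2.
Rearranging, p_2·x_2 = (2/3)·p_1·x_1. Substituting into the budget gives p_1·x_1·(1 + (2/3)) = M.
Demand: x_1*(p_1,p_2,M) = 0.6·M/p_1 and x_2* = 0.4·M/p_2.
At p_1=22.88, p_2=9, M=116: x_1* = 0.6·116/22.88 = 3.042, x_2* = 5.1556.

x_1* = 3.042, x_2* = 5.1556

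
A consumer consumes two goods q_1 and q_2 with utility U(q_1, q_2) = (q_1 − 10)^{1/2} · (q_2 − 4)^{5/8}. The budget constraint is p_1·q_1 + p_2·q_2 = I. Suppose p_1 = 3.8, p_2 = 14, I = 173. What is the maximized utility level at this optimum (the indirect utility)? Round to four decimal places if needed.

V = 6.2083

Let q_1' = q_1−10, q_2' = q_2−4. MRS = (4/5)·q_2'/q_1' = p_1/p_2.
Substituting into the budget: q_1* = 10 + 4/9·(I − 10·p_1 − 4·p_2)/p_1, and q_2* = 4 + 5/9·(…)/p_2.
Discretionary income = 173 − 10·3.8 − 4·14 = 79; q_1* = 10 + 4/9·79/3.8 = 19.2398; q_2* = 4 + 5/9·79/14 = 7.1349.
Utility at the optimum: U(19.2398, 7.1349) = 6.2083.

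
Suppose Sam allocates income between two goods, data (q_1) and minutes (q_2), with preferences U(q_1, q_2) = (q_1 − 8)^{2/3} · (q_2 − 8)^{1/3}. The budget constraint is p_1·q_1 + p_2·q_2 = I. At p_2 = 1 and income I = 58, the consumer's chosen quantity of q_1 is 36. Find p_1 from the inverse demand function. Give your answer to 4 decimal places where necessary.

MRS = 2·(q_2−8)/(q_1−8). Tangency with p_1/p_2 gives q_2−8 = (1/2)·(p_1/p_2)·(q_1−8).
Substituting into the budget: q_1* = 8 + 2/3·(I − 8·p_1 − 8·p_2)/p_1, and q_2* = 8 + 1/3·(…)/p_2.
Set q_1* = 36 in the demand function and solve for p_1: p_1 = 1.

p_1 = 1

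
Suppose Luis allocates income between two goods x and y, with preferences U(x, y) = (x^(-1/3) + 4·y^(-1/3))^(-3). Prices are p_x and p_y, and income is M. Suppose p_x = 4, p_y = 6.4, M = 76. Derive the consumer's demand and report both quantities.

From the CES first-order condition, (1/4)·(y/x)^(4/3) = p_x/p_y.
Solve for the ratio: y/x = [4·p_x/p_y]^(0.75).
Substitute y = (y/x)·x into the budget: x* = M/(p_x + p_y·(y/x)).
Numerically y/x = 1.988177, so x* = 76/(4 + 6.4·1.988177) = 4.5443 and y* = 1.988177·4.5443 = 9.0348.

x* = 4.5443, y* = 9.0348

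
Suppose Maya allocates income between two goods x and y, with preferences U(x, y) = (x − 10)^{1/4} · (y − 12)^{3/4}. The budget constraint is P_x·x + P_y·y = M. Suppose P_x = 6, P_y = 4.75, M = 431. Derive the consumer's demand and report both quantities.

This is Cobb-Douglas in (x−10, y−12): tangency gives 0.25·P_y·(y−12) = 0.75·P_x·(x−10).
Substituting into the budget: x* = 10 + 0.25·(M − 10·P_x − 12·P_y)/P_x, and y* = 12 + 0.75·(…)/P_y.
Discretionary income = 431 − 10·6 − 12·4.75 = 314; x* = 10 + 0.25·314/6 = 23.0833; y* = 12 + 0.75·314/4.75 = 61.5789.

x* = 23.0833, y* = 61.5789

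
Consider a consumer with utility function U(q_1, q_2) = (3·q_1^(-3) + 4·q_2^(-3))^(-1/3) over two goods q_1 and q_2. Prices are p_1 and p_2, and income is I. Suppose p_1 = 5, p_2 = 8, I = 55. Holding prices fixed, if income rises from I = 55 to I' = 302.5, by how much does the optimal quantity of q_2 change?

MU_q_1 ∝ 3·q_1^(-4), MU_q_2 ∝ 4·q_2^(-4), so MRS = (3/4)·(q_2/q_1)^(4) = p_1/p_2.
Hence q_2/q_1 = ((4/3)·p_1/p_2)^(1/(4)), i.e. raised to the 0.25 power.
With the ratio pinned down, the budget gives q_1* = I/(p_1 + p_2·(q_2/q_1)) and q_2* = (q_2/q_1)·q_1*.
Numerically q_2/q_1 = 0.955443, so q_1* = 55/(5 + 8·0.955443) = 4.35 and q_2* = 0.955443·4.35 = 4.1562.
At I' = 302.5: q_2* = 22.8592. Change: 22.8592 − 4.1562 = 18.703.

Δq_2* = 18.703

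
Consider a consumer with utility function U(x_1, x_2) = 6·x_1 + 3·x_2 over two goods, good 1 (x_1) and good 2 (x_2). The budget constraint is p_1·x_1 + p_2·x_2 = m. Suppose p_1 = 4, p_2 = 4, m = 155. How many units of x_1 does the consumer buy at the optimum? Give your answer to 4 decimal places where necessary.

x_1* = 38.75

Perfect substitutes: compare marginal utility per dollar. 6/p_1 vs 3/p_2 → 1.5 vs 0.75.
x_1 gives more utility per dollar, so spend all income on x_1: x_1* = m/p_1, x_2* = 0.
Numerically: x_1* = 38.75, x_2* = 0.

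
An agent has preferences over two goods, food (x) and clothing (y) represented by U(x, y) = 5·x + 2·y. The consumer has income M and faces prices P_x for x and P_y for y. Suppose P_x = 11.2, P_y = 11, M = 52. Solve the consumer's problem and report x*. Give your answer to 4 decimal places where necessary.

Perfect substitutes: compare marginal utility per dollar. 5/P_x vs 2/P_y → 0.4464 vs 0.1818.
x gives more utility per dollar, so spend all income on x: x* = M/P_x, y* = 0.
Numerically: x* = 4.6429, y* = 0.

x* = 4.6429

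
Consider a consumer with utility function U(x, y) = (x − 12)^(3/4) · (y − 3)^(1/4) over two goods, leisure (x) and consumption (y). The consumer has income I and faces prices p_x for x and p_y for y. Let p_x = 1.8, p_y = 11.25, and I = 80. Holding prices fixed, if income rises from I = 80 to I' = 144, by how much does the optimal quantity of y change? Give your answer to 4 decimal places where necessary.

Δy* = 1.4222

Discretionary income = 80 − 12·1.8 − 3·11.25 = 24.65; y* = 3 + 0.25·24.65/11.25 = 3.5478.
At I' = 144: y* = 4.97. Change: 4.97 − 3.5478 = 1.4222.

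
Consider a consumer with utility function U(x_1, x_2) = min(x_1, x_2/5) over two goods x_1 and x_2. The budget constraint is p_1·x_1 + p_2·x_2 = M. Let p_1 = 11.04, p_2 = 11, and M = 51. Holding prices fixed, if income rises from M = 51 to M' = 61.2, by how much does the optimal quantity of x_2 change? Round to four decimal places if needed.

Leontief preferences: the optimum is at the kink where x_1/1 = x_2/5, i.e. x_2 = 5·x_1.
Budget: p_1·x_1 + p_2·5·x_1 = M, so (p_1 + 5·p_2)·x_1 = M.
Demand: x_1*(p_1,p_2,M) = M/(p_1 + 5·p_2), x_2* = 5·M/(p_1 + 5·p_2).
Here 11.04 + 5·11 = 66.04, giving x_2* = 3.8613.
At M' = 61.2: x_2* = 4.6336. Change: 4.6336 − 3.8613 = 0.7723.

Δx_2* = 0.7723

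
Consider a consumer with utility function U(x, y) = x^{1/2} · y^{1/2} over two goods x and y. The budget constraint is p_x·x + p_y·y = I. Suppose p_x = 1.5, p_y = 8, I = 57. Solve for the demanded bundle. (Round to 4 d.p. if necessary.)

Tangency: MRS = y/x = p_x/p_y.
Rearranging, p_y·y = p_x·x. Substituting into the budget gives p_x·x·(1 + 1) = I.
Demand: x*(p_x,p_y,I) = 0.5·I/p_x and y* = 0.5·I/p_y.
At p_x=1.5, p_y=8, I=57: x* = 0.5·57/1.5 = 19, y* = 3.5625.

x* = 19, y* = 3.5625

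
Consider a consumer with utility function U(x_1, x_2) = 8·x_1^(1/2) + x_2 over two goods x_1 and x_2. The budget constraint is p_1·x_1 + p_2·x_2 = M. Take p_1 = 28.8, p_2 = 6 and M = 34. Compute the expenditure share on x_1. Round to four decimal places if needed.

share on x_1 = 0.5882

MU_x_1 = 4/√x_1, MU_x_2 = 1. Tangency: 4/√x_1 = p_1/p_2.
Thus x_1* = (4·p_2/p_1)² — independent of M — with the rest of income spent on x_2.
Plugging in: x_1* = (4·6/28.8)² = 0.6944, x_2* = 2.3333.
Expenditure on x_1: 28.8·0.6944 = 20; share = 0.5882.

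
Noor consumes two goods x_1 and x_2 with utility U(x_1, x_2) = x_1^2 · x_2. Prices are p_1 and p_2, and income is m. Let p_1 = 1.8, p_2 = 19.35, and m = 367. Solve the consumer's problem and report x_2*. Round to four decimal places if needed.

Tangency: MRS = 2·x_2/x_1 = p_1/p_2.
So 2·p_2·x_2 = p_1·x_1; combined with the budget, a share 2/3 of income goes to x_1.
Demand: x_1*(p_1,p_2,m) = 2/3·m/p_1 and x_2* = 1/3·m/p_2.
At p_1=1.8, p_2=19.35, m=367: x_2* = 1/3·367/19.35 = 6.3221.

x_2* = 6.3221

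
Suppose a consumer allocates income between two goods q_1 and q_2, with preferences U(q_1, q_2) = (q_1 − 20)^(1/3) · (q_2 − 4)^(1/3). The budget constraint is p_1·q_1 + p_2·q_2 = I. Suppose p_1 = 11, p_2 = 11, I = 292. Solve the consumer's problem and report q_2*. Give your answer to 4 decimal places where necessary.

q_2* = 5.2727

MRS = (q_2−4)/(q_1−20). Tangency with p_1/p_2 gives q_2−4 = (p_1/p_2)·(q_1−20).
After buying the subsistence bundle (20, 4), a share 0.5 of the remaining income goes to q_1: q_1* = 20 + 0.5·(I − 20p_1 − 4p_2)/p_1.
Discretionary income = 292 − 20·11 − 4·11 = 28; q_2* = 4 + 0.5·28/11 = 5.2727.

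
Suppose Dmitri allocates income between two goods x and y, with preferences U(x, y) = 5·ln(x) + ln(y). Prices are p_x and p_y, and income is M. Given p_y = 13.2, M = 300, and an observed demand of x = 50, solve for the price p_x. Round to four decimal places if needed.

Tangency: MRS = 5·y/x = p_x/p_y.
So 5·p_y·y = p_x·x; combined with the budget, a share 5/6 of income goes to x.
Demand: x*(p_x,p_y,M) = 5/6·M/p_x and y* = 1/6·M/p_y.
Set x* = 50 in the demand function and solve for p_x: p_x = 5.

p_x = 5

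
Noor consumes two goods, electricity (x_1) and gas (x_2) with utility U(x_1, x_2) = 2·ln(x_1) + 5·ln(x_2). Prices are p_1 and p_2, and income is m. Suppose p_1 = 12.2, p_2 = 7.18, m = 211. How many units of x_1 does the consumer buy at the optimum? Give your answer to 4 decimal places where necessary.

At p_1=12.2, p_2=7.18, m=211: x_1* = 2/7·211/12.2 = 4.9415.

x_1* = 4.9415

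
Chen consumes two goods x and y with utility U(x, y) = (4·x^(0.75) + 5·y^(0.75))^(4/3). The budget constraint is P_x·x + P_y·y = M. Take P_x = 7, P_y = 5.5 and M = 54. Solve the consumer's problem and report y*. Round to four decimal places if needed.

y* = 8.1908

MRS = MU_x/MU_y = (4/5)·(y/x)^(0.25). Set equal to P_x/P_y.
Hence y/x = ((5/4)·P_x/P_y)^(1/(0.25)), i.e. raised to the 4 power.
With the ratio pinned down, the budget gives x* = M/(P_x + P_y·(y/x)) and y* = (y/x)·x*.
Numerically y/x = 6.405919, so x* = 54/(7 + 5.5·6.405919) = 1.2786 and y* = 6.405919·1.2786 = 8.1908.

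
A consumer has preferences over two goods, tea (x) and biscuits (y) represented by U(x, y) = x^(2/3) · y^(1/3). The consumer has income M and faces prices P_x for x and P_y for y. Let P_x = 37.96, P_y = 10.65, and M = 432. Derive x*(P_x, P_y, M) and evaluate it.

x* = 7.5869

The MRS is 2·y/x. Set MRS = P_x/P_y.
Rearranging, P_y·y = (1/2)·P_x·x. Substituting into the budget gives P_x·x·(1 + (1/2)) = M.
Demand: x*(P_x,P_y,M) = 2/3·M/P_x and y* = 1/3·M/P_y.
At P_x=37.96, P_y=10.65, M=432: x* = 2/3·432/37.96 = 7.5869.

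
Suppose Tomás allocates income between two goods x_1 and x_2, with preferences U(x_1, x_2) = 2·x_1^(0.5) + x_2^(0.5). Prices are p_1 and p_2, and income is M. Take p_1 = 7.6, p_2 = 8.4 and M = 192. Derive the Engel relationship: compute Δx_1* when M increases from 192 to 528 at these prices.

From the CES first-order condition, 2·(x_2/x_1)^(0.5) = p_1/p_2.
Solve for the ratio: x_2/x_1 = [(1/2)·p_1/p_2]^(2).
Substitute x_2 = (x_2/x_1)·x_1 into the budget: x_1* = M/(p_1 + p_2·(x_2/x_1)).
Numerically x_2/x_1 = 0.204649, so x_1* = 192/(7.6 + 8.4·0.204649) = 20.603.
At M' = 528: x_1* = 56.6582. Change: 56.6582 − 20.603 = 36.0552.

Δx_1* = 36.0552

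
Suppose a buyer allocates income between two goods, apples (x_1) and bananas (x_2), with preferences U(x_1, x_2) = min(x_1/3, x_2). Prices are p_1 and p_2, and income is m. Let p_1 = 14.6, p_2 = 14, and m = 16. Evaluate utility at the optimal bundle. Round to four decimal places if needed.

With perfect complements, no substitution: consume in ratio x_1:x_2 = 3:1.
Budget: p_1·x_1 + p_2·(1/3)·x_1 = m, so (3·p_1 + p_2)·x_1 = 3·m.
Demand: x_1*(p_1,p_2,m) = 3·m/(3·p_1 + p_2), x_2* = m/(3·p_1 + p_2).
Here 3·14.6 + 14 = 57.8, giving x_1* = 0.8304 and x_2* = 0.2768.
Utility at the optimum: U(0.8304, 0.2768) = 0.2768.

V = 0.2768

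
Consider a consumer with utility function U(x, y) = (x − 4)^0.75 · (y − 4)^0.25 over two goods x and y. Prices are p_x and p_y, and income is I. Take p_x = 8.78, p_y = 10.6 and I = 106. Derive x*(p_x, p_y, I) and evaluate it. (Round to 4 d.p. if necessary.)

x* = 6.4328

This is Cobb-Douglas in (x−4, y−4): tangency gives 0.75·p_y·(y−4) = 0.25·p_x·(x−4).
After buying the subsistence bundle (4, 4), a share 0.75 of the remaining income goes to x: x* = 4 + 0.75·(I − 4p_x − 4p_y)/p_x.
Discretionary income = 106 − 4·8.78 − 4·10.6 = 28.48; x* = 4 + 0.75·28.48/8.78 = 6.4328.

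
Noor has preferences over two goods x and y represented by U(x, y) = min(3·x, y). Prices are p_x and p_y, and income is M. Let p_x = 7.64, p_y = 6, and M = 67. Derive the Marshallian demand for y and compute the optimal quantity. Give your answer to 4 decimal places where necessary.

y* = 7.8393

Leontief preferences: the optimum is at the kink where x/1 = y/3, i.e. y = 3·x.
Budget: p_x·x + p_y·3·x = M, so (p_x + 3·p_y)·x = M.
Demand: x*(p_x,p_y,M) = M/(p_x + 3·p_y), y* = 3·M/(p_x + 3·p_y).
Here 7.64 + 3·6 = 25.64, giving y* = 7.8393.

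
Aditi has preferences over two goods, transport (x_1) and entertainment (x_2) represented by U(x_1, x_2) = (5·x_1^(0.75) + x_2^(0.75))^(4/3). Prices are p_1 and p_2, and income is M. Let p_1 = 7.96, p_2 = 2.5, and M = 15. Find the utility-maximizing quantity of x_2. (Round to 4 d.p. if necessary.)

MRS = MU_x_1/MU_x_2 = 5·(x_2/x_1)^(0.25). Set equal to p_1/p_2.
Solve for the ratio: x_2/x_1 = [(1/5)·p_1/p_2]^(4).
Substitute x_2 = (x_2/x_1)·x_1 into the budget: x_1* = M/(p_1 + p_2·(x_2/x_1)).
Numerically x_2/x_1 = 0.164442, so x_1* = 15/(7.96 + 2.5·0.164442) = 1.7919 and x_2* = 0.164442·1.7919 = 0.2947.

x_2* = 0.2947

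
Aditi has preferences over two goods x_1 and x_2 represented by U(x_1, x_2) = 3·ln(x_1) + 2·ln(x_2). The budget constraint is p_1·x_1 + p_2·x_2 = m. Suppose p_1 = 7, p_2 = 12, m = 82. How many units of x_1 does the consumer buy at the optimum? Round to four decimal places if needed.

x_1* = 7.0286

Tangency: MRS = (3/2)·x_2/x_1 = p_1/p_2.
So 3·p_2·x_2 = 2·p_1·x_1; combined with the budget, a share 0.6 of income goes to x_1.
Demand: x_1*(p_1,p_2,m) = 0.6·m/p_1 and x_2* = 0.4·m/p_2.
At p_1=7, p_2=12, m=82: x_1* = 0.6·82/7 = 7.0286.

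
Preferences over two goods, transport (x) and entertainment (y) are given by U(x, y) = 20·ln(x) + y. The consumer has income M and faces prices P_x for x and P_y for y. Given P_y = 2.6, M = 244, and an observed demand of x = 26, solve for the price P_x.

P_x = 2

MU_x = 20/x, MU_y = 1. Tangency: 20/x = P_x/P_y.
So x*(P_x,P_y) = 20·P_y/P_x, independent of income; and y* = (M − 20·P_y)/P_y.
Set x* = 26 in the demand function and solve for P_x: P_x = 2.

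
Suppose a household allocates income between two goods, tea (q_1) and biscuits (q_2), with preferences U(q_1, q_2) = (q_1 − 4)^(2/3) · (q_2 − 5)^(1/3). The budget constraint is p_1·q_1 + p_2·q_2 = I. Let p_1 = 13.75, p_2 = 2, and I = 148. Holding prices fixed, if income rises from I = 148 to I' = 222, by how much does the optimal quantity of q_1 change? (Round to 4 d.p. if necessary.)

Δq_1* = 3.5879

Discretionary income = 148 − 4·13.75 − 5·2 = 83; q_1* = 4 + 2/3·83/13.75 = 8.0242.
At I' = 222: q_1* = 11.6121. Change: 11.6121 − 8.0242 = 3.5879.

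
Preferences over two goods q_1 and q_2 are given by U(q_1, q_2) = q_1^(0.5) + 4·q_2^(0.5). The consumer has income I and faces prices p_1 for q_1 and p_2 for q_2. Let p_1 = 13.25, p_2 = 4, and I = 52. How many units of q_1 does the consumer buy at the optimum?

q_1* = 0.0727

From the CES first-order condition, (1/4)·(q_2/q_1)^(0.5) = p_1/p_2.
Solve for the ratio: q_2/q_1 = [4·p_1/p_2]^(2).
With the ratio pinned down, the budget gives q_1* = I/(p_1 + p_2·(q_2/q_1)) and q_2* = (q_2/q_1)·q_1*.
Numerically q_2/q_1 = 175.5625, so q_1* = 52/(13.25 + 4·175.5625) = 0.0727.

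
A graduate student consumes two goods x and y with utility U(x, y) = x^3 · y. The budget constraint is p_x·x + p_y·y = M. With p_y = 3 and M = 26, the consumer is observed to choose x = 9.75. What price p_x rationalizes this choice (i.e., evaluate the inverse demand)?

p_x = 2

The MRS is 3·y/x. Set MRS = p_x/p_y.
Rearranging, p_y·y = (1/3)·p_x·x. Substituting into the budget gives p_x·x·(1 + (1/3)) = M.
Demand: x*(p_x,p_y,M) = 0.75·M/p_x and y* = 0.25·M/p_y.
Set x* = 9.75 in the demand function and solve for p_x: p_x = 2.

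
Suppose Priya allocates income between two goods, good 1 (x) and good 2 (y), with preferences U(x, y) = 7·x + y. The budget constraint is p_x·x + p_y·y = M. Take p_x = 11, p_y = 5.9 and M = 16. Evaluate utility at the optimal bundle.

V = 10.1818

x gives more utility per dollar, so spend all income on x: x* = M/p_x, y* = 0.
Numerically: x* = 1.4545, y* = 0.
Utility at the optimum: U(1.4545, 0) = 10.1818.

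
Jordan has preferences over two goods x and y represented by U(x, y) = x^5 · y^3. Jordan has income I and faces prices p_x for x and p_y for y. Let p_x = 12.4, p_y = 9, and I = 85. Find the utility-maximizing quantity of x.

x* = 4.2843

The MRS is (5/3)·y/x. Set MRS = p_x/p_y.
So 5·p_y·y = 3·p_x·x; combined with the budget, a share 0.625 of income goes to x.
Demand: x*(p_x,p_y,I) = 0.625·I/p_x and y* = 0.375·I/p_y.
At p_x=12.4, p_y=9, I=85: x* = 0.625·85/12.4 = 4.2843.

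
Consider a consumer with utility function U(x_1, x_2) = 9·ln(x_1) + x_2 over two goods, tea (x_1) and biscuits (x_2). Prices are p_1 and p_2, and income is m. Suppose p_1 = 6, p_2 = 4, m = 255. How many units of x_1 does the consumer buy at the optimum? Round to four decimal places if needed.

So x_1*(p_1,p_2) = 9·p_2/p_1, independent of income; and x_2* = (m − 9·p_2)/p_2.
At the given prices: x_1* = 9·4/6 = 6.

x_1* = 6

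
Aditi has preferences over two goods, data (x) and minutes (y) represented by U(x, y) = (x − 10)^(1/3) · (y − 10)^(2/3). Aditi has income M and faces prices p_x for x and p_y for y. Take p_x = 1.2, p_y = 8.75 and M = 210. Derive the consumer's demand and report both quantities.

MRS = (1/2)·(y−10)/(x−10). Tangency with p_x/p_y gives y−10 = 2·(p_x/p_y)·(x−10).
After buying the subsistence bundle (10, 10), a share 1/3 of the remaining income goes to x: x* = 10 + 1/3·(M − 10p_x − 10p_y)/p_x.
Discretionary income = 210 − 10·1.2 − 10·8.75 = 110.5; x* = 10 + 1/3·110.5/1.2 = 40.6944; y* = 10 + 2/3·110.5/8.75 = 18.419.

x* = 40.6944, y* = 18.419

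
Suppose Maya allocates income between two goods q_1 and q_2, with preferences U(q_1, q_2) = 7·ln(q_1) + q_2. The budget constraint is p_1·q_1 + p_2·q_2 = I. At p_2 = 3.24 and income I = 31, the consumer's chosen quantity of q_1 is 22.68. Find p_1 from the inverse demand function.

p_1 = 1

MU_q_1 = 7/q_1, MU_q_2 = 1. Tangency: 7/q_1 = p_1/p_2.
So q_1*(p_1,p_2) = 7·p_2/p_1, independent of income; and q_2* = (I − 7·p_2)/p_2.
Set q_1* = 22.68 in the demand function and solve for p_1: p_1 = 1.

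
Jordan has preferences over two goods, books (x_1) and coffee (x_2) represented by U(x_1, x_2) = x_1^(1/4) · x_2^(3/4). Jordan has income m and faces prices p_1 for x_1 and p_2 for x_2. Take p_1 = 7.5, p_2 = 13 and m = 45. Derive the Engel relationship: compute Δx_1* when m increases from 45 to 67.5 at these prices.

The MRS is (1/3)·x_2/x_1. Set MRS = p_1/p_2.
So 0.25·p_2·x_2 = 0.75·p_1·x_1; combined with the budget, a share 0.25 of income goes to x_1.
Demand: x_1*(p_1,p_2,m) = 0.25·m/p_1 and x_2* = 0.75·m/p_2.
At p_1=7.5, p_2=13, m=45: x_1* = 0.25·45/7.5 = 1.5.
At m' = 67.5: x_1* = 2.25. Change: 2.25 − 1.5 = 0.75.

Δx_1* = 0.75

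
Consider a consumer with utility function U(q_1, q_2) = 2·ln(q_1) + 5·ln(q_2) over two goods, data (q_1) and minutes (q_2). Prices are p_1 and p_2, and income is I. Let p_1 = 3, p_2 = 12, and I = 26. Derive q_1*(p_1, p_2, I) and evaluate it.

q_1* = 2.4762

MU_q_1/MU_q_2 = (2·q_2)/(5·q_1); tangency sets this equal to p_1/p_2.
So 2·p_2·q_2 = 5·p_1·q_1; combined with the budget, a share 2/7 of income goes to q_1.
Demand: q_1*(p_1,p_2,I) = 2/7·I/p_1 and q_2* = 5/7·I/p_2.
At p_1=3, p_2=12, I=26: q_1* = 2/7·26/3 = 2.4762.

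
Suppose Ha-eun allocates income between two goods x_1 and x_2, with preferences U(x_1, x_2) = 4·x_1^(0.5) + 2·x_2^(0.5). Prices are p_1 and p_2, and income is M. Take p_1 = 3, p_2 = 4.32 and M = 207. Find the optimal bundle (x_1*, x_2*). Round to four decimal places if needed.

x_1* = 58.7929, x_2* = 7.0883

Numerically x_2/x_1 = 0.120563, so x_1* = 207/(3 + 4.32·0.120563) = 58.7929 and x_2* = 0.120563·58.7929 = 7.0883.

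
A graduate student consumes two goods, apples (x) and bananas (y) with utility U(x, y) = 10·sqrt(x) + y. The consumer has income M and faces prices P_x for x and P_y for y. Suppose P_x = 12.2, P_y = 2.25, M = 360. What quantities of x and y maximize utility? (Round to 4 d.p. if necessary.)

x* = 0.8503, y* = 155.3893

MU_x = 5/√x, MU_y = 1. Tangency: 5/√x = P_x/P_y.
Solve: √x = 5·P_y/P_x, so x*(P_x,P_y) = (5·P_y/P_x)², and y* = (M − P_x·x*)/P_y.
Plugging in: x* = (5·2.25/12.2)² = 0.8503, y* = 155.3893.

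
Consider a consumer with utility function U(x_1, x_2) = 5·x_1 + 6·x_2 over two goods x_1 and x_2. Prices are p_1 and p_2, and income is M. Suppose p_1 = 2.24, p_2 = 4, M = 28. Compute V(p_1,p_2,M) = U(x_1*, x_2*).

V = 62.5

Linear utility — the consumer picks whichever good has higher MU/price: 5/2.24 = 2.2321 vs 6/4 = 1.5.
x_1 gives more utility per dollar, so spend all income on x_1: x_1* = M/p_1, x_2* = 0.
Numerically: x_1* = 12.5, x_2* = 0.
Utility at the optimum: U(12.5, 0) = 62.5.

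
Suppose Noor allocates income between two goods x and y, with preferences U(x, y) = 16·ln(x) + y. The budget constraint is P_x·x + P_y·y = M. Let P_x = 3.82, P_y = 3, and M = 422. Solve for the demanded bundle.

Set MRS = P_x/P_y: (16/x)/1 = P_x/P_y.
So x*(P_x,P_y) = 16·P_y/P_x, independent of income; and y* = (M − 16·P_y)/P_y.
At the given prices: x* = 16·3/3.82 = 12.5654, and y* = 124.6667.

x* = 12.5654, y* = 124.6667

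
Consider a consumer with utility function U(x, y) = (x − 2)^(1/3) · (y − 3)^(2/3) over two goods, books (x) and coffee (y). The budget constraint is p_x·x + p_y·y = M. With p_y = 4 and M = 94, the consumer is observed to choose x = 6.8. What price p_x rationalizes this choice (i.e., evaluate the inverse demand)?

Let x' = x−2, y' = y−3. MRS = (1/2)·y'/x' = p_x/p_y.
Substituting into the budget: x* = 2 + 1/3·(M − 2·p_x − 3·p_y)/p_x, and y* = 3 + 2/3·(…)/p_y.
Set x* = 6.8 in the demand function and solve for p_x: p_x = 5.

p_x = 5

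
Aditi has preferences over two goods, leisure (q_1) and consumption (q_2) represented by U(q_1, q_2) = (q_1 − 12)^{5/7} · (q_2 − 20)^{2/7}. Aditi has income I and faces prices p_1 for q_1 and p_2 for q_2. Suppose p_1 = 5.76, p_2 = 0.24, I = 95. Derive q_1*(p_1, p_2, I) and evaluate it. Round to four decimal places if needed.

q_1* = 14.6141

MRS = (5/2)·(q_2−20)/(q_1−12). Tangency with p_1/p_2 gives q_2−20 = (2/5)·(p_1/p_2)·(q_1−12).
Substituting into the budget: q_1* = 12 + 5/7·(I − 12·p_1 − 20·p_2)/p_1, and q_2* = 20 + 2/7·(…)/p_2.
Discretionary income = 95 − 12·5.76 − 20·0.24 = 21.08; q_1* = 12 + 5/7·21.08/5.76 = 14.6141.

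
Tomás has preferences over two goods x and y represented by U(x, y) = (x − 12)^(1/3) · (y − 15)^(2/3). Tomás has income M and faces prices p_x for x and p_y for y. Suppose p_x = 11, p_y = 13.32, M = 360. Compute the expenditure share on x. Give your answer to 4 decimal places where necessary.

share on x = 0.3928

This is Cobb-Douglas in (x−12, y−15): tangency gives 1/3·p_y·(y−15) = 2/3·p_x·(x−12).
Substituting into the budget: x* = 12 + 1/3·(M − 12·p_x − 15·p_y)/p_x, and y* = 15 + 2/3·(…)/p_y.
Discretionary income = 360 − 12·11 − 15·13.32 = 28.2; x* = 12 + 1/3·28.2/11 = 12.8545; y* = 15 + 2/3·28.2/13.32 = 16.4114.
Expenditure on x: 11·12.8545 = 141.4; share = 0.3928.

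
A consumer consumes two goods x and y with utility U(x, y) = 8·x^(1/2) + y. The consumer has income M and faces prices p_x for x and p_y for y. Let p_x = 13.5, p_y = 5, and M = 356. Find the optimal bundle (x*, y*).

x* = 2.1948, y* = 65.2741

Set MRS = p_x/p_y: 4·x^(−1/2) = p_x/p_y.
Solve: √x = 4·p_y/p_x, so x*(p_x,p_y) = (4·p_y/p_x)², and y* = (M − p_x·x*)/p_y.
Plugging in: x* = (4·5/13.5)² = 2.1948, y* = 65.2741.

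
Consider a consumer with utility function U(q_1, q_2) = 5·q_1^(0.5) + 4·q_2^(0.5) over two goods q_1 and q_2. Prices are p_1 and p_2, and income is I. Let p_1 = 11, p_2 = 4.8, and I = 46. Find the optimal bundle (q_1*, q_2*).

MRS = MU_q_1/MU_q_2 = (5/4)·(q_2/q_1)^(0.5). Set equal to p_1/p_2.
Solve for the ratio: q_2/q_1 = [(4/5)·p_1/p_2]^(2).
With the ratio pinned down, the budget gives q_1* = I/(p_1 + p_2·(q_2/q_1)) and q_2* = (q_2/q_1)·q_1*.
Numerically q_2/q_1 = 3.361111, so q_1* = 46/(11 + 4.8·3.361111) = 1.6953 and q_2* = 3.361111·1.6953 = 5.6982.

q_1* = 1.6953, q_2* = 5.6982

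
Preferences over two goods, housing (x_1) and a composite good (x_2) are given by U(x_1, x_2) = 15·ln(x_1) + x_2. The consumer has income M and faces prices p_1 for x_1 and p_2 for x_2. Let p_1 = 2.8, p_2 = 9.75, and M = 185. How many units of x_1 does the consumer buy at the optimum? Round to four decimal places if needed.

x_1* = 52.2321

So x_1*(p_1,p_2) = 15·p_2/p_1, independent of income; and x_2* = (M − 15·p_2)/p_2.
At the given prices: x_1* = 15·9.75/2.8 = 52.2321.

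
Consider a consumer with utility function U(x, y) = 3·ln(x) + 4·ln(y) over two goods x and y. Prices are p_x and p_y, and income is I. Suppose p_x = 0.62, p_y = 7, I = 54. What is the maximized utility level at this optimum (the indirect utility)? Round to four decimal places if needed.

V = 16.793

The MRS is (3/4)·y/x. Set MRS = p_x/p_y.
So 3·p_y·y = 4·p_x·x; combined with the budget, a share 3/7 of income goes to x.
Demand: x*(p_x,p_y,I) = 3/7·I/p_x and y* = 4/7·I/p_y.
At p_x=0.62, p_y=7, I=54: x* = 3/7·54/0.62 = 37.3272, y* = 4.4082.
Utility at the optimum: U(37.3272, 4.4082) = 16.793.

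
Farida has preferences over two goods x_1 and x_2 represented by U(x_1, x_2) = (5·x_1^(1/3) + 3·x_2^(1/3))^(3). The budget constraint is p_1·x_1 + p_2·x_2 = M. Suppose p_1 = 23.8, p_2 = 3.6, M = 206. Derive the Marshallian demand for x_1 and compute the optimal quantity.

MU_x_1 ∝ 5·x_1^(-2/3), MU_x_2 ∝ 3·x_2^(-2/3), so MRS = (5/3)·(x_2/x_1)^(2/3) = p_1/p_2.
Hence x_2/x_1 = ((3/5)·p_1/p_2)^(1/(2/3)), i.e. raised to the 1.5 power.
Substitute x_2 = (x_2/x_1)·x_1 into the budget: x_1* = M/(p_1 + p_2·(x_2/x_1)).
Numerically x_2/x_1 = 7.900209, so x_1* = 206/(23.8 + 3.6·7.900209) = 3.9433.

x_1* = 3.9433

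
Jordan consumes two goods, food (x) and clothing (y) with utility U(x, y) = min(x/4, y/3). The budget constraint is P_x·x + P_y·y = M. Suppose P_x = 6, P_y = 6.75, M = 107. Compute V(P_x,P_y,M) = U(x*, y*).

V = 2.4181

With perfect complements, no substitution: consume in ratio x:y = 4:3.
Budget: P_x·x + P_y·(3/4)·x = M, so (4·P_x + 3·P_y)·x = 4·M.
Demand: x*(P_x,P_y,M) = 4·M/(4·P_x + 3·P_y), y* = 3·M/(4·P_x + 3·P_y).
Here 4·6 + 3·6.75 = 44.25, giving x* = 9.6723 and y* = 7.2542.
Utility at the optimum: U(9.6723, 7.2542) = 2.4181.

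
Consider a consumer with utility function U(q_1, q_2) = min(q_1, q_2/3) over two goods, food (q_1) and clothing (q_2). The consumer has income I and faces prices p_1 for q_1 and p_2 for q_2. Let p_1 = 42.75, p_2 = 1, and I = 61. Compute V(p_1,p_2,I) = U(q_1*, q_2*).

Demand: q_1*(p_1,p_2,I) = I/(p_1 + 3·p_2), q_2* = 3·I/(p_1 + 3·p_2).
Here 42.75 + 3·1 = 45.75, giving q_1* = 1.3333 and q_2* = 4.
Utility at the optimum: U(1.3333, 4) = 1.3333.

V = 1.3333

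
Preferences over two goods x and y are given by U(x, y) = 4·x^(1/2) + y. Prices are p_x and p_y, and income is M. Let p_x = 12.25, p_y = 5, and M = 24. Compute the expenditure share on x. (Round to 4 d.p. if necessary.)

MU_x = 2/√x, MU_y = 1. Tangency: 2/√x = p_x/p_y.
Solve: √x = 2·p_y/p_x, so x*(p_x,p_y) = (2·p_y/p_x)², and y* = (M − p_x·x*)/p_y.
Plugging in: x* = (2·5/12.25)² = 0.6664, y* = 3.1673.
Expenditure on x: 12.25·0.6664 = 8.1633; share = 0.3401.

share on x = 0.3401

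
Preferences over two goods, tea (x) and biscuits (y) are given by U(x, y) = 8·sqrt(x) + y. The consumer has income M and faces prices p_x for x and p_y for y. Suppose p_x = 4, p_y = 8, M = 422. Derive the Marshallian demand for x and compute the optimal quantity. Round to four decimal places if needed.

Utility is quasi-linear in y; the FOC for x is 4/√x = p_x/p_y.
Solve: √x = 4·p_y/p_x, so x*(p_x,p_y) = (4·p_y/p_x)², and y* = (M − p_x·x*)/p_y.
Plugging in: x* = (4·8/4)² = 64.

x* = 64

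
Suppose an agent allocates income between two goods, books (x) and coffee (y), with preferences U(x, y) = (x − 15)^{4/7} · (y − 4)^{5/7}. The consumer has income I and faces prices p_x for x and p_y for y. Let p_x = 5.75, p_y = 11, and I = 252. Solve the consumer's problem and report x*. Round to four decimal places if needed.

Let x' = x−15, y' = y−4. MRS = (4/5)·y'/x' = p_x/p_y.
Substituting into the budget: x* = 15 + 4/9·(I − 15·p_x − 4·p_y)/p_x, and y* = 4 + 5/9·(…)/p_y.
Discretionary income = 252 − 15·5.75 − 4·11 = 121.75; x* = 15 + 4/9·121.75/5.75 = 24.4106.

x* = 24.4106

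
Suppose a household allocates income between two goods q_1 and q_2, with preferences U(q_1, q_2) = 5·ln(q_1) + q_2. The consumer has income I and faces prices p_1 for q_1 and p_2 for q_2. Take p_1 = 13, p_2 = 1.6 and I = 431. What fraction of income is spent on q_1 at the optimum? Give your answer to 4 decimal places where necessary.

Set MRS = p_1/p_2: (5/q_1)/1 = p_1/p_2.
So q_1*(p_1,p_2) = 5·p_2/p_1, independent of income; and q_2* = (I − 5·p_2)/p_2.
At the given prices: q_1* = 5·1.6/13 = 0.6154, and q_2* = 264.375.
Expenditure on q_1: 13·0.6154 = 8; share = 0.0186.

share on q_1 = 0.0186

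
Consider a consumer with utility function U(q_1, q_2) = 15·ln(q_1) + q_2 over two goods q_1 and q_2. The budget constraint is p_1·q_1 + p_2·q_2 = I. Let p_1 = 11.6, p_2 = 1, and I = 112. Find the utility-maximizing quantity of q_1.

So q_1*(p_1,p_2) = 15·p_2/p_1, independent of income; and q_2* = (I − 15·p_2)/p_2.
At the given prices: q_1* = 15·1/11.6 = 1.2931.

q_1* = 1.2931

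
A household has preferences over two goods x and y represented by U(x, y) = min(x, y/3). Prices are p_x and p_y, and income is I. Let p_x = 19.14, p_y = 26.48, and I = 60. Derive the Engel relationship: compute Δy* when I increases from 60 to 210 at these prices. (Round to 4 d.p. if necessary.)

Δy* = 4.5648

Leontief preferences: the optimum is at the kink where x/1 = y/3, i.e. y = 3·x.
Budget: p_x·x + p_y·3·x = I, so (p_x + 3·p_y)·x = I.
Demand: x*(p_x,p_y,I) = I/(p_x + 3·p_y), y* = 3·I/(p_x + 3·p_y).
Here 19.14 + 3·26.48 = 98.58, giving y* = 1.8259.
At I' = 210: y* = 6.3907. Change: 6.3907 − 1.8259 = 4.5648.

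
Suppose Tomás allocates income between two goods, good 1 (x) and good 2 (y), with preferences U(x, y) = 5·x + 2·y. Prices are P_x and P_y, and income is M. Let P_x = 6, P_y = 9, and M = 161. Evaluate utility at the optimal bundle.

Numerically: x* = 26.8333, y* = 0.
Utility at the optimum: U(26.8333, 0) = 134.1667.

V = 134.1667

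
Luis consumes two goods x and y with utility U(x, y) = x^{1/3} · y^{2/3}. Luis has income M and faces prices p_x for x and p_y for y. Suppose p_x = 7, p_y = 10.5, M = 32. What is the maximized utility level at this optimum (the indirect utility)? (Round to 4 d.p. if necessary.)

Tangency: MRS = (1/2)·y/x = p_x/p_y.
So 1/3·p_y·y = 2/3·p_x·x; combined with the budget, a share 1/3 of income goes to x.
Demand: x*(p_x,p_y,M) = 1/3·M/p_x and y* = 2/3·M/p_y.
At p_x=7, p_y=10.5, M=32: x* = 1/3·32/7 = 1.5238, y* = 2.0317.
Utility at the optimum: U(1.5238, 2.0317) = 1.846.

V = 1.846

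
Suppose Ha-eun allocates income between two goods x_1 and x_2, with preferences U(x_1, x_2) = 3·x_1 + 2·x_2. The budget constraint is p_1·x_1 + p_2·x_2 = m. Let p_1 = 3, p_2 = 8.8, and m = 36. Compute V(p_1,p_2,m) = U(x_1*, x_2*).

V = 36

Numerically: x_1* = 12, x_2* = 0.
Utility at the optimum: U(12, 0) = 36.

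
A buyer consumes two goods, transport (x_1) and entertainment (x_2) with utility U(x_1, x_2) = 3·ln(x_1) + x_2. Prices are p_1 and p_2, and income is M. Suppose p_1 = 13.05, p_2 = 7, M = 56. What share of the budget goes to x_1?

share on x_1 = 0.375

Set MRS = p_1/p_2: (3/x_1)/1 = p_1/p_2.
So x_1*(p_1,p_2) = 3·p_2/p_1, independent of income; and x_2* = (M − 3·p_2)/p_2.
At the given prices: x_1* = 3·7/13.05 = 1.6092, and x_2* = 5.
Expenditure on x_1: 13.05·1.6092 = 21; share = 0.375.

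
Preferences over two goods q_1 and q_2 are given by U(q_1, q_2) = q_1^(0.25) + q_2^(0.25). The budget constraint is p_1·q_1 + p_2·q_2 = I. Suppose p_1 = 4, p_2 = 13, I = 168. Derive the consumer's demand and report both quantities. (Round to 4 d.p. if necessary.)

MU_q_1 ∝ q_1^(-0.75), MU_q_2 ∝ q_2^(-0.75), so MRS = (q_2/q_1)^(0.75) = p_1/p_2.
Solve for the ratio: q_2/q_1 = [p_1/p_2]^(4/3).
With the ratio pinned down, the budget gives q_1* = I/(p_1 + p_2·(q_2/q_1)) and q_2* = (q_2/q_1)·q_1*.
Numerically q_2/q_1 = 0.207725, so q_1* = 168/(4 + 13·0.207725) = 25.073 and q_2* = 0.207725·25.073 = 5.2083.

q_1* = 25.073, q_2* = 5.2083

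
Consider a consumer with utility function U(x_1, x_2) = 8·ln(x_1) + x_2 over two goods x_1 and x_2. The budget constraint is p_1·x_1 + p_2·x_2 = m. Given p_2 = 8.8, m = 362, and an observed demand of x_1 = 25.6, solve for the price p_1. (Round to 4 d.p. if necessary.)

p_1 = 2.75

Set MRS = p_1/p_2: (8/x_1)/1 = p_1/p_2.
So x_1*(p_1,p_2) = 8·p_2/p_1, independent of income; and x_2* = (m − 8·p_2)/p_2.
Set x_1* = 25.6 in the demand function and solve for p_1: p_1 = 2.75.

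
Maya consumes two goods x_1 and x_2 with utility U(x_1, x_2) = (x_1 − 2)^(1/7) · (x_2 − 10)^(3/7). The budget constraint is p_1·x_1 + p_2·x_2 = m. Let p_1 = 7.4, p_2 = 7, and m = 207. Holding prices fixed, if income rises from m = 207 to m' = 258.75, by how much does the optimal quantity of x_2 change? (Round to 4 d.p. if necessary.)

Δx_2* = 5.5446

MRS = (1/3)·(x_2−10)/(x_1−2). Tangency with p_1/p_2 gives x_2−10 = 3·(p_1/p_2)·(x_1−2).
After buying the subsistence bundle (2, 10), a share 0.25 of the remaining income goes to x_1: x_1* = 2 + 0.25·(m − 2p_1 − 10p_2)/p_1.
Discretionary income = 207 − 2·7.4 − 10·7 = 122.2; x_2* = 10 + 0.75·122.2/7 = 23.0929.
At m' = 258.75: x_2* = 28.6375. Change: 28.6375 − 23.0929 = 5.5446.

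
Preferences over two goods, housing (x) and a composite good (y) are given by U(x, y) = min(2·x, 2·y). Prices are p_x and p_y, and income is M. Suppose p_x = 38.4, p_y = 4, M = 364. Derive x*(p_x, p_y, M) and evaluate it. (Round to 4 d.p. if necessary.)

Leontief preferences: the optimum is at the kink where x/2 = y/2, i.e. y = x.
Budget: p_x·x + p_y·x = M, so (2·p_x + 2·p_y)·x = 2·M.
Demand: x*(p_x,p_y,M) = 2·M/(2·p_x + 2·p_y), y* = 2·M/(2·p_x + 2·p_y).
Here 2·38.4 + 2·4 = 84.8, giving x* = 8.5849.

x* = 8.5849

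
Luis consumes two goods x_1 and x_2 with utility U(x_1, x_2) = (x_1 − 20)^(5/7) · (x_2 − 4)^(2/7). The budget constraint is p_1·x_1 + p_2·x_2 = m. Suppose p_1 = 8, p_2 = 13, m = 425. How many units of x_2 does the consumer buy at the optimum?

Discretionary income = 425 − 20·8 − 4·13 = 213; x_2* = 4 + 2/7·213/13 = 8.6813.

x_2* = 8.6813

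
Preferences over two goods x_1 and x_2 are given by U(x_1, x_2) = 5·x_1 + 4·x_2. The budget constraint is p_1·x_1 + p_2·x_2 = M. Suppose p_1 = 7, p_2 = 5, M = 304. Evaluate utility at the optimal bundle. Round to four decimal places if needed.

V = 243.2

Perfect substitutes: compare marginal utility per dollar. 5/p_1 vs 4/p_2 → 0.7143 vs 0.8.
x_2 gives more utility per dollar, so spend all income on x_2: x_2* = M/p_2, x_1* = 0.
Numerically: x_1* = 0, x_2* = 60.8.
Utility at the optimum: U(0, 60.8) = 243.2.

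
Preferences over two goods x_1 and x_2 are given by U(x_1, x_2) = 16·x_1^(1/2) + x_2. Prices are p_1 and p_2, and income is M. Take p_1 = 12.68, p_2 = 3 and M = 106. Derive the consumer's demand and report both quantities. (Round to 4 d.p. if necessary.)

Utility is quasi-linear in x_2; the FOC for x_1 is 8/√x_1 = p_1/p_2.
Thus x_1* = (8·p_2/p_1)² — independent of M — with the rest of income spent on x_2.
Plugging in: x_1* = (8·3/12.68)² = 3.5825, x_2* = 20.1914.

x_1* = 3.5825, x_2* = 20.1914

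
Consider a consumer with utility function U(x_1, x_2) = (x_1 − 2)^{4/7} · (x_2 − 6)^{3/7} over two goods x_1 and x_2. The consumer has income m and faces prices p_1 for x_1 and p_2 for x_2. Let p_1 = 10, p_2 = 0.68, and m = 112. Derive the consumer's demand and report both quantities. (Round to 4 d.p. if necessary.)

x_1* = 7.024, x_2* = 61.4118

Let x_1' = x_1−2, x_2' = x_2−6. MRS = (4/3)·x_2'/x_1' = p_1/p_2.
Substituting into the budget: x_1* = 2 + 4/7·(m − 2·p_1 − 6·p_2)/p_1, and x_2* = 6 + 3/7·(…)/p_2.
Discretionary income = 112 − 2·10 − 6·0.68 = 87.92; x_1* = 2 + 4/7·87.92/10 = 7.024; x_2* = 6 + 3/7·87.92/0.68 = 61.4118.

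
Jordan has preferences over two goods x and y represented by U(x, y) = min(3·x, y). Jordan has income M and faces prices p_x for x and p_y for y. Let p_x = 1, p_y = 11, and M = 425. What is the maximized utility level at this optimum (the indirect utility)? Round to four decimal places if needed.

V = 37.5

With perfect complements, no substitution: consume in ratio x:y = 1:3.
Budget: p_x·x + p_y·3·x = M, so (p_x + 3·p_y)·x = M.
Demand: x*(p_x,p_y,M) = M/(p_x + 3·p_y), y* = 3·M/(p_x + 3·p_y).
Here 1 + 3·11 = 34, giving x* = 12.5 and y* = 37.5.
Utility at the optimum: U(12.5, 37.5) = 37.5.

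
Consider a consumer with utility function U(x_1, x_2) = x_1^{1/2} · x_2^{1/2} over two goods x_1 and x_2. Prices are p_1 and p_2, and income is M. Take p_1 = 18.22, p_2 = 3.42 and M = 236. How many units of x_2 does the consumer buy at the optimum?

x_2* = 34.5029

MU_x_1/MU_x_2 = (0.5·x_2)/(0.5·x_1); tangency sets this equal to p_1/p_2.
So 0.5·p_2·x_2 = 0.5·p_1·x_1; combined with the budget, a share 0.5 of income goes to x_1.
Demand: x_1*(p_1,p_2,M) = 0.5·M/p_1 and x_2* = 0.5·M/p_2.
At p_1=18.22, p_2=3.42, M=236: x_2* = 0.5·236/3.42 = 34.5029.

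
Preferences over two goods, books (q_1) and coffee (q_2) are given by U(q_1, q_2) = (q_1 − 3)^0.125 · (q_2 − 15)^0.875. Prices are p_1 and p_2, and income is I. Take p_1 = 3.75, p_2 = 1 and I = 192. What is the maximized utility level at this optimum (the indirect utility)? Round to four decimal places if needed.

Let q_1' = q_1−3, q_2' = q_2−15. MRS = (1/7)·q_2'/q_1' = p_1/p_2.
After buying the subsistence bundle (3, 15), a share 0.125 of the remaining income goes to q_1: q_1* = 3 + 0.125·(I − 3p_1 − 15p_2)/p_1.
Discretionary income = 192 − 3·3.75 − 15·1 = 165.75; q_1* = 3 + 0.125·165.75/3.75 = 8.525; q_2* = 15 + 0.875·165.75/1 = 160.0312.
Utility at the optimum: U(8.525, 160.0312) = 96.3985.

V = 96.3985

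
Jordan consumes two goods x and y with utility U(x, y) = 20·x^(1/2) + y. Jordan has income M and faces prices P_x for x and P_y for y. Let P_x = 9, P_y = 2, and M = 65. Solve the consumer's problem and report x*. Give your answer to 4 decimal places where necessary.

MU_x = 10/√x, MU_y = 1. Tangency: 10/√x = P_x/P_y.
Solve: √x = 10·P_y/P_x, so x*(P_x,P_y) = (10·P_y/P_x)², and y* = (M − P_x·x*)/P_y.
Plugging in: x* = (10·2/9)² = 4.9383.

x* = 4.9383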